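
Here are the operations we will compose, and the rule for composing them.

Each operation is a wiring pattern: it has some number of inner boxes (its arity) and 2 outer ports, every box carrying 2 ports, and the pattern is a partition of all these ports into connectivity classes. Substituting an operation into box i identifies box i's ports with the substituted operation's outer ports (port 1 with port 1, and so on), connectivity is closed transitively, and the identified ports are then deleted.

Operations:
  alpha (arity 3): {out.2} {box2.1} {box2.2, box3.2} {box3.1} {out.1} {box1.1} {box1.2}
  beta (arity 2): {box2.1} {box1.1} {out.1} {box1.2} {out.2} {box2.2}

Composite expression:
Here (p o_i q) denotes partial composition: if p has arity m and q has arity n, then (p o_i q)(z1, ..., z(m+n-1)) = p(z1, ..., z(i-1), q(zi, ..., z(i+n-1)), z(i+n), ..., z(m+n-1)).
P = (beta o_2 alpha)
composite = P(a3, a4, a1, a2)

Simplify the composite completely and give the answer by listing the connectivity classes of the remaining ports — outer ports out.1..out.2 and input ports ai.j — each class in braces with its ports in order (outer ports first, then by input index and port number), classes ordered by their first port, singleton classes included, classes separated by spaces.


{out.1} {out.2} {a1.1} {a1.2, a2.2} {a2.1} {a3.1} {a3.2} {a4.1} {a4.2}

Connectivity passes through glued beta-boundaries; trace each wire chain.
through alpha, on inputs (a4, a1, a2): {out.1} {out.2} {a1.1} {a1.2, a2.2} {a2.1} {a4.1} {a4.2} (out.j = stage outer ports)
through beta, on inputs (a3, a4, a1, a2): {out.1} {out.2} {a1.1} {a1.2, a2.2} {a2.1} {a3.1} {a3.2} {a4.1} {a4.2} (out.j = stage outer ports)


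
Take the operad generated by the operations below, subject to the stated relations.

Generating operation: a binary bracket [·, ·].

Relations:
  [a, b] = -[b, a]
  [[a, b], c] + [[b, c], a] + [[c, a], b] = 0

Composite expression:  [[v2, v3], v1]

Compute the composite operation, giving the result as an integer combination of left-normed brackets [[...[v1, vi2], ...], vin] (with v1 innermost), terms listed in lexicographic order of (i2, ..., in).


-[[v1, v2], v3] + [[v1, v3], v2]


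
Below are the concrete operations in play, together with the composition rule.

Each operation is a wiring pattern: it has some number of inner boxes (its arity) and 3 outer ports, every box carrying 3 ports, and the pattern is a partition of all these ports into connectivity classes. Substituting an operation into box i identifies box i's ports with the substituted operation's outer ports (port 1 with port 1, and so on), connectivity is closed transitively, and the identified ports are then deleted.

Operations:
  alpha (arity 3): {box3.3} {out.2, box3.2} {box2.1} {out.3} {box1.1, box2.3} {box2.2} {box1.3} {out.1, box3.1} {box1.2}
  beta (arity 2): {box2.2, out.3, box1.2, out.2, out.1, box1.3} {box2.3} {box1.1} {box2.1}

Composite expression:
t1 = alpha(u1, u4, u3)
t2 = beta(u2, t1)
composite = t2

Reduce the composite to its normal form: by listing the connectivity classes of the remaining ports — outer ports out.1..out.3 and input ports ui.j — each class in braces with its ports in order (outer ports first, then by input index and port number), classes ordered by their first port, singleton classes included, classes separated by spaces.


Connectivity passes through glued beta-boundaries; trace each wire chain.
alpha over (u1, u4, u3) gives {out.1, u3.1} {out.2, u3.2} {out.3} {u1.1, u4.3} {u1.2} {u1.3} {u3.3} {u4.1} {u4.2}, out.j being that stage's outer ports
beta over (u2, u1, u4, u3) gives {out.1, out.2, out.3, u2.2, u2.3, u3.2} {u1.1, u4.3} {u1.2} {u1.3} {u2.1} {u3.1} {u3.3} {u4.1} {u4.2}, out.j being that stage's outer ports

{out.1, out.2, out.3, u2.2, u2.3, u3.2} {u1.1, u4.3} {u1.2} {u1.3} {u2.1} {u3.1} {u3.3} {u4.1} {u4.2}


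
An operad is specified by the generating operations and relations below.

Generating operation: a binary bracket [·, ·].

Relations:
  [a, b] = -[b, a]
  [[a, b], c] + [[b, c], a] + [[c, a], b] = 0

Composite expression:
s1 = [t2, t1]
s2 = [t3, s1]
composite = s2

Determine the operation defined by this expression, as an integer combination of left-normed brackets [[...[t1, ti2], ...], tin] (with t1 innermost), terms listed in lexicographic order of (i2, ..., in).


[[t1, t2], t3]

A multilinear Lie element is pinned by t1-initial words (t1 innermost).
Composite bracket: [t3, [t2, t1]]
The bracket unfolds into 4 signed words via [a, b] = ab - ba (2^2 = 4).
Keep just the words that open with t1:
  sign of t1t2t3 is +1, so it contributes +[[t1, t2], t3]


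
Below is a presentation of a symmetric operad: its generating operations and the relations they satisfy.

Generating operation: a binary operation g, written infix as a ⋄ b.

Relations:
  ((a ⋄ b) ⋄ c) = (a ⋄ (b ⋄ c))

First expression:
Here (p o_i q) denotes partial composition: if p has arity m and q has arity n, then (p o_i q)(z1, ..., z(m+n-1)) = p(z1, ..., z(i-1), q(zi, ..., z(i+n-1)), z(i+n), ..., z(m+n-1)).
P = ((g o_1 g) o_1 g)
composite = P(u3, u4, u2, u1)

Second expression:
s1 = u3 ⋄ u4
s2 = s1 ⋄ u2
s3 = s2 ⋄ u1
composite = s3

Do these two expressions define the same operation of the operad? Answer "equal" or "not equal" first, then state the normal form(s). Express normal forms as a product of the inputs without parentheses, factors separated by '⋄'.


Normal form of the first expression: u3 ⋄ u4 ⋄ u2 ⋄ u1
Normal form of the second expression: u3 ⋄ u4 ⋄ u2 ⋄ u1
The normal forms match — equal.

equal: each reduces to u3 ⋄ u4 ⋄ u2 ⋄ u1


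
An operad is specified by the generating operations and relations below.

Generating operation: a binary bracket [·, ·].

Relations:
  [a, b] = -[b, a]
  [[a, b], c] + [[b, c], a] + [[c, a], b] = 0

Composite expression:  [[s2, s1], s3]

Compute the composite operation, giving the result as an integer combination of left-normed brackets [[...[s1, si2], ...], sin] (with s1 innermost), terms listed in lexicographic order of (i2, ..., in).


A multilinear Lie element is pinned by s1-initial words (s1 innermost).
Composite bracket: [[s2, s1], s3]
Applying ab - ba throughout gives 4 signed words (2^2 = 4).
Coefficients come from the s1-initial words:
  from s1s2s3, sign -1: term -[[s1, s2], s3]

-[[s1, s2], s3]


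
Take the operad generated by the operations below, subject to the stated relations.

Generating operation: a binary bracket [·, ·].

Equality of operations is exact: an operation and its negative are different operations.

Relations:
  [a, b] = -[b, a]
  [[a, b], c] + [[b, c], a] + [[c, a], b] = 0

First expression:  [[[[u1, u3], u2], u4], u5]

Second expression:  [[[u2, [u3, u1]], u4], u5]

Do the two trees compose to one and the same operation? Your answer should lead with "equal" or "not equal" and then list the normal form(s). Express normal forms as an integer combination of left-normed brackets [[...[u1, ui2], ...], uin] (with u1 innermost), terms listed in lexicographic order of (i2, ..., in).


The first expression reduces to [[[[u1, u3], u2], u4], u5]
The second expression reduces to [[[[u1, u3], u2], u4], u5]
Both agree, so they are equal.

equal: each reduces to [[[[u1, u3], u2], u4], u5]


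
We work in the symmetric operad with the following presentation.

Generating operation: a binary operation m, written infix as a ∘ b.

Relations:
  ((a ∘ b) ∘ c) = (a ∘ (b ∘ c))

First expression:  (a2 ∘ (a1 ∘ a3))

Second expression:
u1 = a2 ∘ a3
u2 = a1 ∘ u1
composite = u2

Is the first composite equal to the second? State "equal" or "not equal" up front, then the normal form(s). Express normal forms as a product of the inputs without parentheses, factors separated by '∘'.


not equal; the first gives a2 ∘ a1 ∘ a3 and the second a1 ∘ a2 ∘ a3

Normal form of the first expression: a2 ∘ a1 ∘ a3
Normal form of the second expression: a1 ∘ a2 ∘ a3
The normal forms differ: not equal.


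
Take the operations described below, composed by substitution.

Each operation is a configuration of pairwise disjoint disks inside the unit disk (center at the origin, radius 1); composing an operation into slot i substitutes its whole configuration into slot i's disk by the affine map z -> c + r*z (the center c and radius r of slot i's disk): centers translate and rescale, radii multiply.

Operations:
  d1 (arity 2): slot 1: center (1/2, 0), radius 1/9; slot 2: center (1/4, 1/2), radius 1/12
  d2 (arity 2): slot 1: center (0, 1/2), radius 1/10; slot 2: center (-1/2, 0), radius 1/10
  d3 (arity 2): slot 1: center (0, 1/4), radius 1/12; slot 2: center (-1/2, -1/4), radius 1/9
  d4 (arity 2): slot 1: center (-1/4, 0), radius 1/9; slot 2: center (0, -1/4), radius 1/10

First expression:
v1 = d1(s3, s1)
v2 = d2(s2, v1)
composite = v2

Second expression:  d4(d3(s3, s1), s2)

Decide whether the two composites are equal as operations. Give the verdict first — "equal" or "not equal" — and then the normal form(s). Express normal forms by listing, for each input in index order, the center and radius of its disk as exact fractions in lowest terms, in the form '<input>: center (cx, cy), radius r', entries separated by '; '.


not equal: they reduce to s1: center (-19/40, 1/20), radius 1/120; s2: center (0, 1/2), radius 1/10; s3: center (-9/20, 0), radius 1/90 and s1: center (-11/36, -1/36), radius 1/81; s2: center (0, -1/4), radius 1/10; s3: center (-1/4, 1/36), radius 1/108

Normal form of the first expression: s1: center (-19/40, 1/20), radius 1/120; s2: center (0, 1/2), radius 1/10; s3: center (-9/20, 0), radius 1/90
Normal form of the second expression: s1: center (-11/36, -1/36), radius 1/81; s2: center (0, -1/4), radius 1/10; s3: center (-1/4, 1/36), radius 1/108
Distinct normal forms: not equal.


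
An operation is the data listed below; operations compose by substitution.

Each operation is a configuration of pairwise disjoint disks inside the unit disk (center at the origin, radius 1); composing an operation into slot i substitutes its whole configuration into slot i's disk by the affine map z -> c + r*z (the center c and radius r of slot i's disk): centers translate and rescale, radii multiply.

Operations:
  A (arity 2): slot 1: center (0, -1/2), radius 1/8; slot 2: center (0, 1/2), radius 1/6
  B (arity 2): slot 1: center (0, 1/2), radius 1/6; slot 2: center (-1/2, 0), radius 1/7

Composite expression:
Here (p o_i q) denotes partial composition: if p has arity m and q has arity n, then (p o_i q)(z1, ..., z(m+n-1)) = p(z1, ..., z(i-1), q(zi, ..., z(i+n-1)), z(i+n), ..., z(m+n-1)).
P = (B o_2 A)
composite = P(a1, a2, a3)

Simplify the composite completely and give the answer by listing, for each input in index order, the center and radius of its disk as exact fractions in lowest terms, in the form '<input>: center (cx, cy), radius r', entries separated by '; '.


a1: center (0, 1/2), radius 1/6; a2: center (-1/2, -1/14), radius 1/56; a3: center (-1/2, 1/14), radius 1/42

Follow each a-input down from B: c' goes to c + r*c', radius to r*r'.
a1 passes through 1 substitution, ending at center (0, 1/2), radius 1/6
a2 passes through 2 substitutions, ending at center (-1/2, -1/14), radius 1/56
a3 passes through 2 substitutions, ending at center (-1/2, 1/14), radius 1/42


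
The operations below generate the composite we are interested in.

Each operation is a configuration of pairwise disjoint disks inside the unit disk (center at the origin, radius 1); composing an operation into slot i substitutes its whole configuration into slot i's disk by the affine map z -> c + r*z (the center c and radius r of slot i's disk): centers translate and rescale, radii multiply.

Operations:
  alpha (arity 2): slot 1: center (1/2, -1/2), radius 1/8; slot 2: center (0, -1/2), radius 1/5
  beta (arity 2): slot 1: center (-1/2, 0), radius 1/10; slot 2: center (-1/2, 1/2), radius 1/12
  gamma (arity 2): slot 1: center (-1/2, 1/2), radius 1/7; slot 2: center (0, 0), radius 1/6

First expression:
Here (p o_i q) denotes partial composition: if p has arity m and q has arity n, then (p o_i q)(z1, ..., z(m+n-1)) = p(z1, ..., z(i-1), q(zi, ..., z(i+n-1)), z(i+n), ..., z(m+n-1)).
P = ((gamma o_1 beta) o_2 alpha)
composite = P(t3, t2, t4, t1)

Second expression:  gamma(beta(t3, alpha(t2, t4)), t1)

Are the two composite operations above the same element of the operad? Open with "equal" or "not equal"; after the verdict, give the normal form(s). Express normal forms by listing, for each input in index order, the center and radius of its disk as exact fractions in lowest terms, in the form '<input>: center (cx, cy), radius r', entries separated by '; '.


The first expression, normalized: t1: center (0, 0), radius 1/6; t2: center (-95/168, 95/168), radius 1/672; t3: center (-4/7, 1/2), radius 1/70; t4: center (-4/7, 95/168), radius 1/420
The second expression, normalized: t1: center (0, 0), radius 1/6; t2: center (-95/168, 95/168), radius 1/672; t3: center (-4/7, 1/2), radius 1/70; t4: center (-4/7, 95/168), radius 1/420
Identical normal forms: equal.

equal; the common form is t1: center (0, 0), radius 1/6; t2: center (-95/168, 95/168), radius 1/672; t3: center (-4/7, 1/2), radius 1/70; t4: center (-4/7, 95/168), radius 1/420


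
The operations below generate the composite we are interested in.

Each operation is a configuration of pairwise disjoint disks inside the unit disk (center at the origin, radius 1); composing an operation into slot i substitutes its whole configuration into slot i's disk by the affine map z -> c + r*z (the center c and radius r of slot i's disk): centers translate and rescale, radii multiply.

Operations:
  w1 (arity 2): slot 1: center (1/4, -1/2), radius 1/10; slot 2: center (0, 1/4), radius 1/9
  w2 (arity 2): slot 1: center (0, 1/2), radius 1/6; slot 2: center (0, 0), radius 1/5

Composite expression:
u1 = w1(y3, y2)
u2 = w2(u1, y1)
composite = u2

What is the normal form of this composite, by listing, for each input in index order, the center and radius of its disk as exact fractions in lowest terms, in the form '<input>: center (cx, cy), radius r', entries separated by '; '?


Affine substitution under w2: radii multiply and y-centers shift.
input y3: composing its 2 substitution steps yields center (1/24, 5/12), radius 1/60
input y2: composing its 2 substitution steps yields center (0, 13/24), radius 1/54
input y1: composing its 1 substitution step yields center (0, 0), radius 1/5

y1: center (0, 0), radius 1/5; y2: center (0, 13/24), radius 1/54; y3: center (1/24, 5/12), radius 1/60


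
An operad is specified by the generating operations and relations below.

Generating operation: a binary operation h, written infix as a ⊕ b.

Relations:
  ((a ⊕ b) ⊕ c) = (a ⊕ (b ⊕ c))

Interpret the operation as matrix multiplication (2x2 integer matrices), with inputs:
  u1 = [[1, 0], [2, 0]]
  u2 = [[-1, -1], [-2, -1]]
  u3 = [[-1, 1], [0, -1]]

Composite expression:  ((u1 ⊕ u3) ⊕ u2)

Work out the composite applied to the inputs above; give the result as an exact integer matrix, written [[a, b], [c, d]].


[[-1, 0], [-2, 0]]

(u1 ⊕ u3) = [[-1, 1], [-2, 2]]
((u1 ⊕ u3) ⊕ u2) = [[-1, 0], [-2, 0]]


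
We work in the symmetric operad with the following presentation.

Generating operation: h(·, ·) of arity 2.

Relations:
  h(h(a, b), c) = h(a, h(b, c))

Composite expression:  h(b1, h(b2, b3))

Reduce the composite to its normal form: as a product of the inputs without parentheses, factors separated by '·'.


All parenthesizations of h agree; list the b-inputs left to right.
h(b2, b3) unparenthesizes to b2 · b3
h(b1, h(b2, b3)) unparenthesizes to b1 · b2 · b3

b1 · b2 · b3


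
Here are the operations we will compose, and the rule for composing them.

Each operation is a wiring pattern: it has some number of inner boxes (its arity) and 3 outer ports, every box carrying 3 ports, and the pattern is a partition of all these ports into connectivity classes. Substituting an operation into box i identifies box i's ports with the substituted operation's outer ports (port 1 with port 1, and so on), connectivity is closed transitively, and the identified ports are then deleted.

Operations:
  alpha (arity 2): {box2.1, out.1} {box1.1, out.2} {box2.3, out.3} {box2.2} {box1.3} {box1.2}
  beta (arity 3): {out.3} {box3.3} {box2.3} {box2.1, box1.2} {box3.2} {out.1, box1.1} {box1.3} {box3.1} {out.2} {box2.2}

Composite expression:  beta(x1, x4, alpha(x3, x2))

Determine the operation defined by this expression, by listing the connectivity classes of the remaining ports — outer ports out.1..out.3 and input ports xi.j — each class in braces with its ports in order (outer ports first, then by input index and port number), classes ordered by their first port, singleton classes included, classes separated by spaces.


{out.1, x1.1} {out.2} {out.3} {x1.2, x4.1} {x1.3} {x2.1} {x2.2} {x2.3} {x3.1} {x3.2} {x3.3} {x4.2} {x4.3}

Two ports join when wires chain via beta-identified ports.
through alpha, on inputs (x3, x2): {out.1, x2.1} {out.2, x3.1} {out.3, x2.3} {x2.2} {x3.2} {x3.3} (out.j = stage outer ports)
through beta, on inputs (x1, x4, x3, x2): {out.1, x1.1} {out.2} {out.3} {x1.2, x4.1} {x1.3} {x2.1} {x2.2} {x2.3} {x3.1} {x3.2} {x3.3} {x4.2} {x4.3} (out.j = stage outer ports)


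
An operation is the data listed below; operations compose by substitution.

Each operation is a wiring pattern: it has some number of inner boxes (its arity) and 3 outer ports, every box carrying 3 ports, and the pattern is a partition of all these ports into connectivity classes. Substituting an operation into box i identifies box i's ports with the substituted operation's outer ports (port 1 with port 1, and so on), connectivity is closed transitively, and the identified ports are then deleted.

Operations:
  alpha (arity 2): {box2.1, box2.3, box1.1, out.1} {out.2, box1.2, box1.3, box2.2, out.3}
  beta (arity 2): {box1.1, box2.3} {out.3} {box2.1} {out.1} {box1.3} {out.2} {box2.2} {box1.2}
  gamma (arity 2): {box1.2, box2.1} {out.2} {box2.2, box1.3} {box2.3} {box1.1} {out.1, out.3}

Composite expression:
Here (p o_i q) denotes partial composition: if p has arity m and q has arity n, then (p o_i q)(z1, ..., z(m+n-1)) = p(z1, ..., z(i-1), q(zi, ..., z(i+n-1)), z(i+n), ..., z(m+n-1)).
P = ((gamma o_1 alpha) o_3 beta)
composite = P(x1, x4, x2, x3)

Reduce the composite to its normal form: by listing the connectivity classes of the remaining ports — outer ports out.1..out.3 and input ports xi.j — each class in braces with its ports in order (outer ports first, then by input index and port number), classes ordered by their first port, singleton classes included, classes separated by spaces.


Reachability decides: close wires over gamma-identified ports.
alpha over (x1, x4) gives {out.1, x1.1, x4.1, x4.3} {out.2, out.3, x1.2, x1.3, x4.2}, out.j being that stage's outer ports
beta over (x2, x3) gives {out.1} {out.2} {out.3} {x2.1, x3.3} {x2.2} {x2.3} {x3.1} {x3.2}, out.j being that stage's outer ports
gamma over (x1, x4, x2, x3) gives {out.1, out.3} {out.2} {x1.1, x4.1, x4.3} {x1.2, x1.3, x4.2} {x2.1, x3.3} {x2.2} {x2.3} {x3.1} {x3.2}, out.j being that stage's outer ports

{out.1, out.3} {out.2} {x1.1, x4.1, x4.3} {x1.2, x1.3, x4.2} {x2.1, x3.3} {x2.2} {x2.3} {x3.1} {x3.2}


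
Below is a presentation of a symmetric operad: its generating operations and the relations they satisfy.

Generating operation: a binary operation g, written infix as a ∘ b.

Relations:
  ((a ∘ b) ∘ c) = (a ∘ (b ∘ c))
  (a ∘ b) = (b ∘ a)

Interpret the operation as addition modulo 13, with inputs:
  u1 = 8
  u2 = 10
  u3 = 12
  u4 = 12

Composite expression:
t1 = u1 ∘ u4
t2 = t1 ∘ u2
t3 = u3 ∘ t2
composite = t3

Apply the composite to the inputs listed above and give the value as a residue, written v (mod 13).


(u1 ∘ u4) = 7
((u1 ∘ u4) ∘ u2) = 4
(u3 ∘ ((u1 ∘ u4) ∘ u2)) = 3

3 (mod 13)


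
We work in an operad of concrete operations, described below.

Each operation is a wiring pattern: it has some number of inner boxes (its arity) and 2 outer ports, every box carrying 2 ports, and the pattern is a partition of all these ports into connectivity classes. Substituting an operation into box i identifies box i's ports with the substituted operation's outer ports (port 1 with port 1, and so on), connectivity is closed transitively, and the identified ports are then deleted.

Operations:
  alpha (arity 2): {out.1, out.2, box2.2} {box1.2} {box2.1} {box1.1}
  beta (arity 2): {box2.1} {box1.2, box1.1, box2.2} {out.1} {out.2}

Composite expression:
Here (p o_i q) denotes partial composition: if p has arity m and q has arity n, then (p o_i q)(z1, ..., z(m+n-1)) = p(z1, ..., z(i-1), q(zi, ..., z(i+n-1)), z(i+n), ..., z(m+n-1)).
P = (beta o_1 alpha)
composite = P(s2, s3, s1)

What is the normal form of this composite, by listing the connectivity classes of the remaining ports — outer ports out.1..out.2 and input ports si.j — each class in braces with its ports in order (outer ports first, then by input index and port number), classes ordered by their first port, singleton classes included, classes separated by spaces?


{out.1} {out.2} {s1.1} {s1.2, s3.2} {s2.1} {s2.2} {s3.1}

Connectivity passes through glued beta-boundaries; trace each wire chain.
composing alpha on (s2, s3), with out.j its own outer ports: {out.1, out.2, s3.2} {s2.1} {s2.2} {s3.1}
composing beta on (s2, s3, s1), with out.j its own outer ports: {out.1} {out.2} {s1.1} {s1.2, s3.2} {s2.1} {s2.2} {s3.1}


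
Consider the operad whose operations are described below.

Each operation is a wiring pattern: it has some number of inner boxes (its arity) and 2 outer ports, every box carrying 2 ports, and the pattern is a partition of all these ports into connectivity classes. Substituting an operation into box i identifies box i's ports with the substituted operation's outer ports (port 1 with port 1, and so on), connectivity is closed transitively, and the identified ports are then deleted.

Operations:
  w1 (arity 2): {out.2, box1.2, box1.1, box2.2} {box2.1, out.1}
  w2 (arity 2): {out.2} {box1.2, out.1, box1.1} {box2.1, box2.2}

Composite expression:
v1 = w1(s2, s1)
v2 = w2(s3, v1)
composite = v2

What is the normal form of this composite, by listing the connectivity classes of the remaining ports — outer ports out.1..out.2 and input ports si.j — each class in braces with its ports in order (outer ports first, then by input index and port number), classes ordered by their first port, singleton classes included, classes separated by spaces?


Treat the ports identified at w2 as solder joints: merge, then drop.
composing w1 on (s2, s1), with out.j its own outer ports: {out.1, s1.1} {out.2, s1.2, s2.1, s2.2}
composing w2 on (s3, s2, s1), with out.j its own outer ports: {out.1, s3.1, s3.2} {out.2} {s1.1, s1.2, s2.1, s2.2}

{out.1, s3.1, s3.2} {out.2} {s1.1, s1.2, s2.1, s2.2}


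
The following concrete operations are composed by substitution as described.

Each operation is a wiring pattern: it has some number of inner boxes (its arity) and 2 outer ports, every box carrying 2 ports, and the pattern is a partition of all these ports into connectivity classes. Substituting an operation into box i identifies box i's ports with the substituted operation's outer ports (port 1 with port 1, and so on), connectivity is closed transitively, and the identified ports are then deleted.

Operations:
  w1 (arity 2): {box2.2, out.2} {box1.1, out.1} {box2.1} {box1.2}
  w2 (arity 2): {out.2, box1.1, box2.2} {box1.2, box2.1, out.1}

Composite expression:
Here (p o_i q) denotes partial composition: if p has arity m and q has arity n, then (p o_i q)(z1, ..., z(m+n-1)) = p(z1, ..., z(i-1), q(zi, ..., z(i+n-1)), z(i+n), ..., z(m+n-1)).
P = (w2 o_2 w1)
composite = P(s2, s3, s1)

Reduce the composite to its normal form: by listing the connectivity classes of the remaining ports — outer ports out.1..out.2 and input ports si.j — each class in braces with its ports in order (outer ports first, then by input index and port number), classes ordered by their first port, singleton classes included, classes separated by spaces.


After gluing at w2, chains via deleted ports link the s-ports.
through w1, on inputs (s3, s1): {out.1, s3.1} {out.2, s1.2} {s1.1} {s3.2} (out.j = stage outer ports)
through w2, on inputs (s2, s3, s1): {out.1, s2.2, s3.1} {out.2, s1.2, s2.1} {s1.1} {s3.2} (out.j = stage outer ports)

{out.1, s2.2, s3.1} {out.2, s1.2, s2.1} {s1.1} {s3.2}


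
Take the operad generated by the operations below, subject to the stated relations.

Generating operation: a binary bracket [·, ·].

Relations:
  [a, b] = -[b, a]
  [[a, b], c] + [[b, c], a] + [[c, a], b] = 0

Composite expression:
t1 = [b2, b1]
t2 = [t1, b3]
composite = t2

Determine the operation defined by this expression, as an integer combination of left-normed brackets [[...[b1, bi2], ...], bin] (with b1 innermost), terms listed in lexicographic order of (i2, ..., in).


A multilinear Lie element is pinned by b1-initial words (b1 innermost).
Composite bracket: [[b2, b1], b3]
Each bracket splits as ab - ba, giving 4 signed words (2^2 = 4).
The b1-initial words carry the normal form:
  the word b1b2b3 carries sign -1 and contributes -[[b1, b2], b3]

-[[b1, b2], b3]


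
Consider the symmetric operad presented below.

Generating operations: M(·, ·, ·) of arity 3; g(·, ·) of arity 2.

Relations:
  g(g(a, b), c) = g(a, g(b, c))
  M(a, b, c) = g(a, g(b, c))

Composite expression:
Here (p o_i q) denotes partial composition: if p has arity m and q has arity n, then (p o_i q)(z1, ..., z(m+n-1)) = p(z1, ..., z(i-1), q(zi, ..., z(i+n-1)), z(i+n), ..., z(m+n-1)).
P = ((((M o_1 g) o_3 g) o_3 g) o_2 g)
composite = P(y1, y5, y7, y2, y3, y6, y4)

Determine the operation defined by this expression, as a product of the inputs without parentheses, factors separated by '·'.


y1 · y5 · y7 · y2 · y3 · y6 · y4

All parenthesizations of M agree; list the y-inputs left to right.
g(y5, y7) reduces to y5 · y7
g(y1, g(y5, y7)) reduces to y1 · y5 · y7
g(y2, y3) reduces to y2 · y3
g(g(y2, y3), y6) reduces to y2 · y3 · y6
M(g(y1, g(y5, y7)), g(g(y2, y3), y6), y4) reduces to y1 · y5 · y7 · y2 · y3 · y6 · y4


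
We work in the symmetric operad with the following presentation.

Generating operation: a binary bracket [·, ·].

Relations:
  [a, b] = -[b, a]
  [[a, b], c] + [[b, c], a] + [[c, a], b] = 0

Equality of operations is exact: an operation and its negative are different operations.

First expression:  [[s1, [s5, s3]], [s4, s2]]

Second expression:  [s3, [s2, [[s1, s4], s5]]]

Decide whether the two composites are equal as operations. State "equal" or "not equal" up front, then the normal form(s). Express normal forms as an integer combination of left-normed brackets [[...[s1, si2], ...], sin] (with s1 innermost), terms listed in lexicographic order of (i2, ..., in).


not equal; first: [[[[s1, s3], s5], s2], s4] - [[[[s1, s3], s5], s4], s2] - [[[[s1, s5], s3], s2], s4] + [[[[s1, s5], s3], s4], s2]; second: [[[[s1, s4], s5], s2], s3]

The first expression reduces to [[[[s1, s3], s5], s2], s4] - [[[[s1, s3], s5], s4], s2] - [[[[s1, s5], s3], s2], s4] + [[[[s1, s5], s3], s4], s2]
The second expression reduces to [[[[s1, s4], s5], s2], s3]
The forms do not match — not equal.


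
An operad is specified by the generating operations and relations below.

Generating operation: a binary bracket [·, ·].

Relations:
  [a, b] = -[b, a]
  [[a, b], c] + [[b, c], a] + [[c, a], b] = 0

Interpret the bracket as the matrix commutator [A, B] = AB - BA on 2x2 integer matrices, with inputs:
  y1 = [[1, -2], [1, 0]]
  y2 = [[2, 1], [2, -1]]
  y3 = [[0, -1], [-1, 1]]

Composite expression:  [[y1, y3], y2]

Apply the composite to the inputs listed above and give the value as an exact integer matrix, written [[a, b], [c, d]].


[[-6, 15], [-12, 6]]

[y1, y3] = [[3, -3], [0, -3]]
[[y1, y3], y2] = [[-6, 15], [-12, 6]]


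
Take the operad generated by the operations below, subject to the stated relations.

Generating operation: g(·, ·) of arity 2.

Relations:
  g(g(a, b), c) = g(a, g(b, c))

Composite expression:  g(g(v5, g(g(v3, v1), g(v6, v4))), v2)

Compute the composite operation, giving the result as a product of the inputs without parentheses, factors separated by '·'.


v5 · v3 · v1 · v6 · v4 · v2

Every regrouping of g is equal, so read the v-inputs in written order.
g(v3, v1) spells out as v3 · v1
g(v6, v4) spells out as v6 · v4
g(g(v3, v1), g(v6, v4)) spells out as v3 · v1 · v6 · v4
g(v5, g(g(v3, v1), g(v6, v4))) spells out as v5 · v3 · v1 · v6 · v4
g(g(v5, g(g(v3, v1), g(v6, v4))), v2) spells out as v5 · v3 · v1 · v6 · v4 · v2


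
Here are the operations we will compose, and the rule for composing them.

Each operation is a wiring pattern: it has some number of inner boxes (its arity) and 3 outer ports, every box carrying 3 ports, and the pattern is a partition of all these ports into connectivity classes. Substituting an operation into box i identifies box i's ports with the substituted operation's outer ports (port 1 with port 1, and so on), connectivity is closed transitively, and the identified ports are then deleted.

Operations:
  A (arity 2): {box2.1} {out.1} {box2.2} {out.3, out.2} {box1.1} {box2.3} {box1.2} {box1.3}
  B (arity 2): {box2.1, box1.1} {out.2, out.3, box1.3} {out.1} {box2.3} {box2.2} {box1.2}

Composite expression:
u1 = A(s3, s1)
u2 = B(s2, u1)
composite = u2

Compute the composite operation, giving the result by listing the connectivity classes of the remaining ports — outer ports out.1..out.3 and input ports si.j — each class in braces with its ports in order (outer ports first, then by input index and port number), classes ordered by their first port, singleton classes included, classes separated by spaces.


{out.1} {out.2, out.3, s2.3} {s1.1} {s1.2} {s1.3} {s2.1} {s2.2} {s3.1} {s3.2} {s3.3}

Connectivity passes through glued B-boundaries; trace each wire chain.
A over (s3, s1) gives {out.1} {out.2, out.3} {s1.1} {s1.2} {s1.3} {s3.1} {s3.2} {s3.3}, out.j being that stage's outer ports
B over (s2, s3, s1) gives {out.1} {out.2, out.3, s2.3} {s1.1} {s1.2} {s1.3} {s2.1} {s2.2} {s3.1} {s3.2} {s3.3}, out.j being that stage's outer ports


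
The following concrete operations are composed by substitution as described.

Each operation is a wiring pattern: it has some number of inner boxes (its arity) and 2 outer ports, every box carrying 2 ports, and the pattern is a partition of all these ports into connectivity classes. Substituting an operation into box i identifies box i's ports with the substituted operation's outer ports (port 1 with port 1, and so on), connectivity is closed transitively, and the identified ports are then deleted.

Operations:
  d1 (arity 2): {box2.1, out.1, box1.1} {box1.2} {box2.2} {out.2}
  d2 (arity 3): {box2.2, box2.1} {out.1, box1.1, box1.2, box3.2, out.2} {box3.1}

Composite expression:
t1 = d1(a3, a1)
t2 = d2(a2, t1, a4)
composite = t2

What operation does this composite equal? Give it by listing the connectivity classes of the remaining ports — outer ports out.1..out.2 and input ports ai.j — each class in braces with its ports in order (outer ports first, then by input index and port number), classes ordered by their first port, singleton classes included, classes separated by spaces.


Reachability decides: close wires over d2-identified ports.
d1 over (a3, a1) gives {out.1, a1.1, a3.1} {out.2} {a1.2} {a3.2}, out.j being that stage's outer ports
d2 over (a2, a3, a1, a4) gives {out.1, out.2, a2.1, a2.2, a4.2} {a1.1, a3.1} {a1.2} {a3.2} {a4.1}, out.j being that stage's outer ports

{out.1, out.2, a2.1, a2.2, a4.2} {a1.1, a3.1} {a1.2} {a3.2} {a4.1}


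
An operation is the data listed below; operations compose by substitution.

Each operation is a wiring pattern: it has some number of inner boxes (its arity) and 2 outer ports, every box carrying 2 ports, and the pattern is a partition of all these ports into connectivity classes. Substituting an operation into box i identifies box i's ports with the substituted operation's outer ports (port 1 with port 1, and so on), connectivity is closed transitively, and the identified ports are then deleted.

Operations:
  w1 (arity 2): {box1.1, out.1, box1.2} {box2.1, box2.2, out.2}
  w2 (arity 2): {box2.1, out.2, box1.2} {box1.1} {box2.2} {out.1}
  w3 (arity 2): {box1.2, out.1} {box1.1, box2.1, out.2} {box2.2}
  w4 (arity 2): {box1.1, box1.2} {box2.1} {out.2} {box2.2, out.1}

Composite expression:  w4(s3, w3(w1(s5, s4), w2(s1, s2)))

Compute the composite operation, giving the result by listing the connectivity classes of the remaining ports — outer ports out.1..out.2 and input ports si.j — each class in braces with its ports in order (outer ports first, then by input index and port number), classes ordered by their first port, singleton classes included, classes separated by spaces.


{out.1, s5.1, s5.2} {out.2} {s1.1} {s1.2, s2.1} {s2.2} {s3.1, s3.2} {s4.1, s4.2}

Two ports join when wires chain via w4-identified ports.
after w1, the pattern on (s5, s4) reads {out.1, s5.1, s5.2} {out.2, s4.1, s4.2} (out.j = its outer ports)
after w2, the pattern on (s1, s2) reads {out.1} {out.2, s1.2, s2.1} {s1.1} {s2.2} (out.j = its outer ports)
after w3, the pattern on (s5, s4, s1, s2) reads {out.1, s4.1, s4.2} {out.2, s5.1, s5.2} {s1.1} {s1.2, s2.1} {s2.2} (out.j = its outer ports)
after w4, the pattern on (s3, s5, s4, s1, s2) reads {out.1, s5.1, s5.2} {out.2} {s1.1} {s1.2, s2.1} {s2.2} {s3.1, s3.2} {s4.1, s4.2} (out.j = its outer ports)


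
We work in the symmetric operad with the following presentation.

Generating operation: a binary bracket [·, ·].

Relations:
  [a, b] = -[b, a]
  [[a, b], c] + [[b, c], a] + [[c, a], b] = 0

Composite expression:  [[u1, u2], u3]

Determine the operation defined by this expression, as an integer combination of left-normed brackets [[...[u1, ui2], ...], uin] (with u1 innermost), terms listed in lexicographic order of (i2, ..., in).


[[u1, u2], u3]

In the tensor algebra, words opening u1 carry the u1-anchored form.
Composite bracket: [[u1, u2], u3]
Each bracket splits as ab - ba, giving 4 signed words (2^2 = 4).
Collect the words opening with u1:
  the word u1u2u3 carries sign +1 and contributes +[[u1, u2], u3]


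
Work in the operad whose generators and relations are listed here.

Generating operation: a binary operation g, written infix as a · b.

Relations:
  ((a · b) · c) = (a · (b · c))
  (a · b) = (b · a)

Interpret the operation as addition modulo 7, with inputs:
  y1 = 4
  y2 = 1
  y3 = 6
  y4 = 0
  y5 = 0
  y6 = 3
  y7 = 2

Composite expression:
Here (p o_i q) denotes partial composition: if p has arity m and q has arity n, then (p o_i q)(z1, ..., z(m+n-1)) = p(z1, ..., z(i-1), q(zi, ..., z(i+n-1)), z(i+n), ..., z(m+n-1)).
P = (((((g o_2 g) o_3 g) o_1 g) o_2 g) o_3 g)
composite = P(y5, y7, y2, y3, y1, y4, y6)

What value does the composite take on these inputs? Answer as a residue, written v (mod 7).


2 (mod 7)

(y2 · y3) = 0
(y7 · (y2 · y3)) = 2
(y5 · (y7 · (y2 · y3))) = 2
(y4 · y6) = 3
(y1 · (y4 · y6)) = 0
((y5 · (y7 · (y2 · y3))) · (y1 · (y4 · y6))) = 2


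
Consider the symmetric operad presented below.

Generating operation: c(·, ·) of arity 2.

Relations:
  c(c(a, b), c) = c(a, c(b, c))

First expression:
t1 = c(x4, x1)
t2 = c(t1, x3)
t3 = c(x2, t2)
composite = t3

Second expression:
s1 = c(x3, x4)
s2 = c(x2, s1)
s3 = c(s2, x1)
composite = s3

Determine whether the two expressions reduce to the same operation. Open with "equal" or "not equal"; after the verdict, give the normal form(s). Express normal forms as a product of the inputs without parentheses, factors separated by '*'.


The first composite normalizes to x2 * x4 * x1 * x3
The second composite normalizes to x2 * x3 * x4 * x1
Distinct normal forms: not equal.

not equal — first x2 * x4 * x1 * x3, second x2 * x3 * x4 * x1


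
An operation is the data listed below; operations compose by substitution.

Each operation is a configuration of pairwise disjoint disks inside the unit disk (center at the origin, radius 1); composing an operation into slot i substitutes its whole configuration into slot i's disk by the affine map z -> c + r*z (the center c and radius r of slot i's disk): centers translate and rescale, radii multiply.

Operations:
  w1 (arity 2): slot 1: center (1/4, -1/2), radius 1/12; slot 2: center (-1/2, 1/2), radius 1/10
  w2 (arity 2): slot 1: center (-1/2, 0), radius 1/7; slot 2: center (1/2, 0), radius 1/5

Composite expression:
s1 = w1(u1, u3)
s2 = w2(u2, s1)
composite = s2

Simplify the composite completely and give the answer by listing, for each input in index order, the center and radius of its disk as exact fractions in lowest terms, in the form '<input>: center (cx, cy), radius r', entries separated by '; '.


u1: center (11/20, -1/10), radius 1/60; u2: center (-1/2, 0), radius 1/7; u3: center (2/5, 1/10), radius 1/50

Nesting under w2 composes maps z -> c + r*z down each u-path.
for u2, the 1-step affine chain lands on center (-1/2, 0), radius 1/7
for u1, the 2-step affine chain lands on center (11/20, -1/10), radius 1/60
for u3, the 2-step affine chain lands on center (2/5, 1/10), radius 1/50


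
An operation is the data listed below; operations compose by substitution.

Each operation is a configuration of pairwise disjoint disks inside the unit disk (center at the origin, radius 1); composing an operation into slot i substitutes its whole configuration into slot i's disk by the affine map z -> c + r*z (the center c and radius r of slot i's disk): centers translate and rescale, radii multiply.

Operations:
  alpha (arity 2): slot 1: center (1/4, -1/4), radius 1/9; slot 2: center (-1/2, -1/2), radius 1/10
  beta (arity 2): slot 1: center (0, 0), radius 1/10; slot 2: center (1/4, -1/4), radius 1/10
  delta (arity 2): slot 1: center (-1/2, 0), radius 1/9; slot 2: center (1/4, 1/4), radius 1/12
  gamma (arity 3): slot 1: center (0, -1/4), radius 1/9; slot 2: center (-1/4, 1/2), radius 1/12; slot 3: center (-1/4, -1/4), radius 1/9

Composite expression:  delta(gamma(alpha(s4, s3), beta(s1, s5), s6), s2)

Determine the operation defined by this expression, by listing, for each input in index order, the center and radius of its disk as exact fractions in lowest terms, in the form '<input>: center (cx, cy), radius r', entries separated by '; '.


s1: center (-19/36, 1/18), radius 1/1080; s2: center (1/4, 1/4), radius 1/12; s3: center (-41/81, -11/324), radius 1/810; s4: center (-161/324, -5/162), radius 1/729; s5: center (-227/432, 23/432), radius 1/1080; s6: center (-19/36, -1/36), radius 1/81

Below delta, radii multiply path by path; the s-disk centers shift.
for s4, the 3-step affine chain lands on center (-161/324, -5/162), radius 1/729
for s3, the 3-step affine chain lands on center (-41/81, -11/324), radius 1/810
for s1, the 3-step affine chain lands on center (-19/36, 1/18), radius 1/1080
for s5, the 3-step affine chain lands on center (-227/432, 23/432), radius 1/1080
for s6, the 2-step affine chain lands on center (-19/36, -1/36), radius 1/81
for s2, the 1-step affine chain lands on center (1/4, 1/4), radius 1/12


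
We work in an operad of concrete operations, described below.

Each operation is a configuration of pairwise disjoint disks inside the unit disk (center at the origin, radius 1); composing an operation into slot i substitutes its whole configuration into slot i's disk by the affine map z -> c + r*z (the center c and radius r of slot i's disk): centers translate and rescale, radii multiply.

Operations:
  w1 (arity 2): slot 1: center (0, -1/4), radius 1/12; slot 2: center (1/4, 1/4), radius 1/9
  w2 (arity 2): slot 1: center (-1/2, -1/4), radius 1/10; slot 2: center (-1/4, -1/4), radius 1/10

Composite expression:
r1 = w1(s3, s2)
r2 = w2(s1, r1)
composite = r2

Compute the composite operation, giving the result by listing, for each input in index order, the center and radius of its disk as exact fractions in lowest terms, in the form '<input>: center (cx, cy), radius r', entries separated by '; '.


s1: center (-1/2, -1/4), radius 1/10; s2: center (-9/40, -9/40), radius 1/90; s3: center (-1/4, -11/40), radius 1/120

Below w2, radii multiply path by path; the s-disk centers shift.
for s1, the 1-step affine chain lands on center (-1/2, -1/4), radius 1/10
for s3, the 2-step affine chain lands on center (-1/4, -11/40), radius 1/120
for s2, the 2-step affine chain lands on center (-9/40, -9/40), radius 1/90
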